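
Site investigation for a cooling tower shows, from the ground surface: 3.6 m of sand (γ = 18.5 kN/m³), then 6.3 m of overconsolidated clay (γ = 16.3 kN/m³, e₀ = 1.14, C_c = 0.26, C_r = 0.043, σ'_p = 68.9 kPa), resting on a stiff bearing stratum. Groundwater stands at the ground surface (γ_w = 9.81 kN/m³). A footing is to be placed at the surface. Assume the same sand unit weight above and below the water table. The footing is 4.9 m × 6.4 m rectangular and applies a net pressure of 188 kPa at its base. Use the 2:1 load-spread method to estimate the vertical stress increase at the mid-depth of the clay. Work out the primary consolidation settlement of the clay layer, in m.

S_c ≈ 0.105 m

Mid-depth of clay below the ground surface: z = 3.6 + 6.3/2 = 6.75 m.
Total vertical stress at mid-clay: σ_v = 18.5×3.6 + 16.3×3.15 = 117.95 kPa.
Pore pressure: u = 9.81×(6.75 − 0) = 66.218 kPa.
Initial effective stress: σ'_0 = σ_v − u = 117.95 − 66.218 = 51.732 kPa.
Stress increase at mid-clay by the 2:1 spreading method:
Δσ = qBL/((B+z)(L+z)) = 188×4.9×6.4/((4.9+6.75)(6.4+6.75)) = 38.484 kPa
Final effective stress: σ'_f = 51.732 + 38.484 = 90.216 kPa.
σ'_f = 90.216 > σ'_p = 68.9 kPa, so the stress path crosses the preconsolidation pressure — recompression up to σ'_p, then virgin compression beyond:
S_c = H/(1+e₀)·[C_r·log₁₀(σ'_p/σ'_0) + C_c·log₁₀(σ'_f/σ'_p)]
    = 6.3/2.14 × [0.043×log₁₀(68.9/51.732) + 0.26×log₁₀(90.216/68.9)]
    = 2.9439 × [0.0053518 + 0.030437] = 0.1054 m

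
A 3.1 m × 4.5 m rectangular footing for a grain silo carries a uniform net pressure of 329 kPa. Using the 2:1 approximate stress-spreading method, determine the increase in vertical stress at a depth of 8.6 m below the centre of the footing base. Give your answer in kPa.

By the 2:1 method the load spreads at 1 horizontal : 2 vertical, so at depth z the loaded area has grown by z in each plan dimension:
Δσ = qBL/((B+z)(L+z)) = 329×3.1×4.5/((3.1+8.6)(4.5+8.6)) = 29.944 kPa

Δσ_z ≈ 29.9 kPa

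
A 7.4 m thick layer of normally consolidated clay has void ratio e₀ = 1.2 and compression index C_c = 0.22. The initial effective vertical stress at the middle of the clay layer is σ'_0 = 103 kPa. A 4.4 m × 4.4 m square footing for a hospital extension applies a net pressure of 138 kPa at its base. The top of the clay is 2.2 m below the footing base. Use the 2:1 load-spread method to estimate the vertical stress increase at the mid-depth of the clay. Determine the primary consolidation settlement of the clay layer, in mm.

Mid-depth of clay below the footing base: z = 2.2 + 7.4/2 = 5.9 m.
Stress increase at mid-clay by the 2:1 spreading method:
Δσ = qBL/((B+z)(L+z)) = 138×4.4×4.4/((4.4+5.9)(4.4+5.9)) = 25.183 kPa
Final effective stress: σ'_f = σ'_0 + Δσ = 103 + 25.183 = 128.18 kPa.
Normally consolidated clay, so the full stress increment lies on the virgin compression line:
S_c = C_c·H/(1+e₀)·log₁₀(σ'_f/σ'_0) = 0.22×7.4/(1+1.2)×log₁₀(128.18/103)
    = 0.74 × 0.094983 = 0.07029 m

S_c ≈ 70.3 mm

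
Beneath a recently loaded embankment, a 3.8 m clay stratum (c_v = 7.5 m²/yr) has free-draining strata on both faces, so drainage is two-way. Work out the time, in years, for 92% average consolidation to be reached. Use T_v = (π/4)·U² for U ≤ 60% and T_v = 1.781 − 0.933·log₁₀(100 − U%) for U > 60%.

Drainage path length: H_d = H/2 = 1.9 m (double drainage).
U > 60%: T_v = 1.781 − 0.933·log₁₀(100 − 92) = 0.93842.
t = T_v·H_d²/c_v = 0.93842×1.9²/7.5 = 0.4517 years.

t ≈ 0.452 years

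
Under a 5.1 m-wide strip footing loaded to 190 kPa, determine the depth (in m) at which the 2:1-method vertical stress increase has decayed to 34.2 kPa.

2:1 spreading — at depth z the loaded area has grown by z in each plan dimension:
qB/(B+z) = Δσ_z ⇒ z = qB/Δσ_z − B = 190×5.1/34.2 − 5.1 = 23.23 m

z ≈ 23.2 m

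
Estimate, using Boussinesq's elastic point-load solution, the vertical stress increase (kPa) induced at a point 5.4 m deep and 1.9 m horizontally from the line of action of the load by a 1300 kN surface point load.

Δσ_z ≈ 15.9 kPa

Boussinesq vertical stress below a point load on an elastic half-space:
Δσ_z = 3P/(2πz²) · [1 + (r/z)²]^(−5/2)
r/z = 1.9/5.4 = 0.35185; [1+(r/z)²]^(−5/2) = 0.74693.
Δσ_z = 3×1300/(2π×5.4²) × 0.74693 = 21.286 × 0.74693 = 15.9 kPa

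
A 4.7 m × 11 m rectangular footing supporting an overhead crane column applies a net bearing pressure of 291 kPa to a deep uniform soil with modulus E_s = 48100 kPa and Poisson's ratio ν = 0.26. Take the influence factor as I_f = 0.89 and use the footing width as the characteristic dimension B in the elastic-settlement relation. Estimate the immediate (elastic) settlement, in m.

Immediate (elastic) settlement: S_e = q·B·(1−ν²)/E_s · I_f.
S_e = 291 × 4.7 × (1 − 0.26²) / 48100 × 0.89
    = 291 × 4.7 × 0.9324 / 48100 × 0.89
    = 0.0236 m

S_e ≈ 0.0236 m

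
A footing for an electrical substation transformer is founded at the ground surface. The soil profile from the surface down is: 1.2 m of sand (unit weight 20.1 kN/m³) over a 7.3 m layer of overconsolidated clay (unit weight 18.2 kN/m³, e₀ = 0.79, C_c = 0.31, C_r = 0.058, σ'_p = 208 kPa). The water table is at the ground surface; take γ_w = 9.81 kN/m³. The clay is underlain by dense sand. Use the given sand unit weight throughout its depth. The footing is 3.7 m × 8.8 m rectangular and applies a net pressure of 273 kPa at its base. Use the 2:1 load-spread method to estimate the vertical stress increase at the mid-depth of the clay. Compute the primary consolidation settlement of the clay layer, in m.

S_c ≈ 0.105 m

Mid-depth of clay below the ground surface: z = 1.2 + 7.3/2 = 4.85 m.
Total vertical stress at mid-clay: σ_v = 20.1×1.2 + 18.2×3.65 = 90.55 kPa.
Pore pressure: u = 9.81×(4.85 − 0) = 47.578 kPa.
Initial effective stress: σ'_0 = σ_v − u = 90.55 − 47.578 = 42.972 kPa.
Stress increase at mid-clay by the 2:1 spreading method:
Δσ = qBL/((B+z)(L+z)) = 273×3.7×8.8/((3.7+4.85)(8.8+4.85)) = 76.164 kPa
Final effective stress: σ'_f = 42.972 + 76.164 = 119.14 kPa.
σ'_f = 119.14 ≤ σ'_p = 208 kPa, so the clay remains overconsolidated and only the recompression index applies:
S_c = C_r·H/(1+e₀)·log₁₀(σ'_f/σ'_0) = 0.058×7.3/1.79×log₁₀(119.14/42.972)
    = 0.23654 × 0.44287 = 0.1048 m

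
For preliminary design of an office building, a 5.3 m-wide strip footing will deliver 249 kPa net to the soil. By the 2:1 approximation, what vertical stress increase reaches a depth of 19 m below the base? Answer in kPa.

By the 2:1 method the load spreads at 1 horizontal : 2 vertical, so at depth z the loaded area has grown by z in each plan dimension:
Δσ = qB/(B+z) = 249×5.3/(5.3+19) = 54.309 kPa

Δσ_z ≈ 54.3 kPa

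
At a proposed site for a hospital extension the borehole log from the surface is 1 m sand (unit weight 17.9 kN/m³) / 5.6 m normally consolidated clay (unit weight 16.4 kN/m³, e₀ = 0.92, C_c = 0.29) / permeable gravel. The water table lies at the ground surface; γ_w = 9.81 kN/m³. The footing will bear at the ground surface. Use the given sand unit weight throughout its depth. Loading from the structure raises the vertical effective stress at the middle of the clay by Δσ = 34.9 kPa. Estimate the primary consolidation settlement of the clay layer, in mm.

S_c ≈ 308 mm

Mid-depth of clay below the ground surface: z = 1 + 5.6/2 = 3.8 m.
Total vertical stress at mid-clay: σ_v = 17.9×1 + 16.4×2.8 = 63.82 kPa.
Pore pressure: u = 9.81×(3.8 − 0) = 37.278 kPa.
Initial effective stress: σ'_0 = σ_v − u = 63.82 − 37.278 = 26.542 kPa.
Final effective stress: σ'_f = σ'_0 + Δσ = 26.542 + 34.9 = 61.442 kPa.
Normally consolidated clay, so the full stress increment lies on the virgin compression line:
S_c = C_c·H/(1+e₀)·log₁₀(σ'_f/σ'_0) = 0.29×5.6/(1+0.92)×log₁₀(61.442/26.542)
    = 0.84583 × 0.36453 = 0.3083 m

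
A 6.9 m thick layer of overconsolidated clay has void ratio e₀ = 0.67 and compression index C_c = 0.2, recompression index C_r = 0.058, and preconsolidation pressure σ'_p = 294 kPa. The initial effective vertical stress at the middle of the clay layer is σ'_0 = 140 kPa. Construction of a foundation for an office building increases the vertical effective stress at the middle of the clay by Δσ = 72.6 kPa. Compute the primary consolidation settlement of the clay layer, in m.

S_c ≈ 0.0435 m

Final effective stress: σ'_f = 140 + 72.6 = 212.6 kPa.
σ'_f = 212.6 ≤ σ'_p = 294 kPa, so the clay remains overconsolidated and only the recompression index applies:
S_c = C_r·H/(1+e₀)·log₁₀(σ'_f/σ'_0) = 0.058×6.9/1.67×log₁₀(212.6/140)
    = 0.23964 × 0.18144 = 0.04348 m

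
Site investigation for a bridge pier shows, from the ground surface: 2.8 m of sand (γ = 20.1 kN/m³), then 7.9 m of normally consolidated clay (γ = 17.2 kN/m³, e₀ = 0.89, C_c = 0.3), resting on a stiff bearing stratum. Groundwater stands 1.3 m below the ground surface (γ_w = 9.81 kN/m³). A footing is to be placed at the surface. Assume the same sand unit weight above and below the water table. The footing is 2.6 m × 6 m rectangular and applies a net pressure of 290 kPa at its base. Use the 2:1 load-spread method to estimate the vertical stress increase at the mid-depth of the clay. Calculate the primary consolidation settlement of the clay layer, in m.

S_c ≈ 0.234 m

Mid-depth of clay below the ground surface: z = 2.8 + 7.9/2 = 6.75 m.
Total vertical stress at mid-clay: σ_v = 20.1×2.8 + 17.2×3.95 = 124.22 kPa.
Pore pressure: u = 9.81×(6.75 − 1.3) = 53.465 kPa.
Initial effective stress: σ'_0 = σ_v − u = 124.22 − 53.465 = 70.755 kPa.
Stress increase at mid-clay by the 2:1 spreading method:
Δσ = qBL/((B+z)(L+z)) = 290×2.6×6/((2.6+6.75)(6+6.75)) = 37.949 kPa
Final effective stress: σ'_f = σ'_0 + Δσ = 70.755 + 37.949 = 108.7 kPa.
Normally consolidated clay, so the full stress increment lies on the virgin compression line:
S_c = C_c·H/(1+e₀)·log₁₀(σ'_f/σ'_0) = 0.3×7.9/(1+0.89)×log₁₀(108.7/70.755)
    = 1.254 × 0.18647 = 0.2338 m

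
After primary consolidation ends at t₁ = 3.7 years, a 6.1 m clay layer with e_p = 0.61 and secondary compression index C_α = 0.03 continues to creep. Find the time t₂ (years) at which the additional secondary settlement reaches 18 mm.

t₂ ≈ 5.33 years

S_s = C_α·H/(1+e_p)·log₁₀(t₂/t₁) ⇒ log₁₀(t₂/t₁) = S_s·(1+e_p)/(C_α·H).
log₁₀(t₂/t₁) = 0.018 × (1+0.61) / (0.03×6.1) = 0.1584
t₂ = t₁ × 10^0.1584 = 3.7 × 1.44 = 5.328 years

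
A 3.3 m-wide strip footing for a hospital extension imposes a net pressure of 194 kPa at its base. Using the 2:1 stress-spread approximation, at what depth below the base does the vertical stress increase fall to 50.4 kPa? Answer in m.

z ≈ 9.4 m

2:1 spreading — at depth z the loaded area has grown by z in each plan dimension:
qB/(B+z) = Δσ_z ⇒ z = qB/Δσ_z − B = 194×3.3/50.4 − 3.3 = 9.402 m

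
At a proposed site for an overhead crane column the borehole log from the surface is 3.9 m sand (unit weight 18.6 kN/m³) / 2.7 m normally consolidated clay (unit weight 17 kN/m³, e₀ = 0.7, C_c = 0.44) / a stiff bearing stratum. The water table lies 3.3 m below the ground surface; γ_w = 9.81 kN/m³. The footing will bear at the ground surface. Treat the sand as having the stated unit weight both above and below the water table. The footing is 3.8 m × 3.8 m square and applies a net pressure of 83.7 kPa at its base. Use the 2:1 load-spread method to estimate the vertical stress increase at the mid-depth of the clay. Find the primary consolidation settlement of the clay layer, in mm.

Mid-depth of clay below the ground surface: z = 3.9 + 2.7/2 = 5.25 m.
Total vertical stress at mid-clay: σ_v = 18.6×3.9 + 17×1.35 = 95.49 kPa.
Pore pressure: u = 9.81×(5.25 − 3.3) = 19.13 kPa.
Initial effective stress: σ'_0 = σ_v − u = 95.49 − 19.13 = 76.36 kPa.
Stress increase at mid-clay by the 2:1 spreading method:
Δσ = qBL/((B+z)(L+z)) = 83.7×3.8×3.8/((3.8+5.25)(3.8+5.25)) = 14.757 kPa
Final effective stress: σ'_f = σ'_0 + Δσ = 76.36 + 14.757 = 91.117 kPa.
Normally consolidated clay, so the full stress increment lies on the virgin compression line:
S_c = C_c·H/(1+e₀)·log₁₀(σ'_f/σ'_0) = 0.44×2.7/(1+0.7)×log₁₀(91.117/76.36)
    = 0.69882 × 0.076733 = 0.05362 m

S_c ≈ 53.6 mm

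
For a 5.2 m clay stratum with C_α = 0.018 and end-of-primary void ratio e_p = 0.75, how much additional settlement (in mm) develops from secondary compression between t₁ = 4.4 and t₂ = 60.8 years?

Secondary compression: S_s = C_α·H/(1+e_p)·log₁₀(t₂/t₁)
S_s = 0.018×5.2/(1+0.75)×log₁₀(60.8/4.4)
    = 0.05349 × 1.14 = 0.061 m

S_s ≈ 61 mm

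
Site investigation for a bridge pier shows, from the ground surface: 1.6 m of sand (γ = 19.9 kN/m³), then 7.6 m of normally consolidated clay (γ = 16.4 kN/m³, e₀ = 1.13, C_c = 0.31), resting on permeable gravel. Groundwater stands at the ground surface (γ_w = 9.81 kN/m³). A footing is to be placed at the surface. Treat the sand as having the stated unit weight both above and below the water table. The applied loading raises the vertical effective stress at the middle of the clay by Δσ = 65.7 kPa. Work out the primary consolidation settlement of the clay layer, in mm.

Mid-depth of clay below the ground surface: z = 1.6 + 7.6/2 = 5.4 m.
Total vertical stress at mid-clay: σ_v = 19.9×1.6 + 16.4×3.8 = 94.16 kPa.
Pore pressure: u = 9.81×(5.4 − 0) = 52.974 kPa.
Initial effective stress: σ'_0 = σ_v − u = 94.16 − 52.974 = 41.186 kPa.
Final effective stress: σ'_f = σ'_0 + Δσ = 41.186 + 65.7 = 106.89 kPa.
Normally consolidated clay, so the full stress increment lies on the virgin compression line:
S_c = C_c·H/(1+e₀)·log₁₀(σ'_f/σ'_0) = 0.31×7.6/(1+1.13)×log₁₀(106.89/41.186)
    = 1.1061 × 0.41419 = 0.4581 m

S_c ≈ 458 mm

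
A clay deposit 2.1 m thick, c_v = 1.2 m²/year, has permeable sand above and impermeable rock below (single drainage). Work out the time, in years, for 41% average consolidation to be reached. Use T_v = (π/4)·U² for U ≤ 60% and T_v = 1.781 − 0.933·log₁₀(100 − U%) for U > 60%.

t ≈ 0.485 years

Drainage path length: H_d = H = 2.1 m (single drainage).
U ≤ 60%: T_v = (π/4)·U² = (π/4)×0.41² = 0.13203.
t = T_v·H_d²/c_v = 0.13203×2.1²/1.2 = 0.4852 years.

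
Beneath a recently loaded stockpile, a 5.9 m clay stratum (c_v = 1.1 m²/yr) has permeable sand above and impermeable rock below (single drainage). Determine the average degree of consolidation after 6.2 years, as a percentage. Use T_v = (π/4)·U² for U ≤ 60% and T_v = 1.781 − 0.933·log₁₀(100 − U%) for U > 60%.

U ≈ 49.9 %

Drainage path length: H_d = H = 5.9 m (single drainage).
T_v = c_v·t/H_d² = 1.1×6.2/5.9² = 0.19592.
T_v = 0.19592 corresponds to the U ≤ 60% branch:
U = √(4T_v/π) = 0.4995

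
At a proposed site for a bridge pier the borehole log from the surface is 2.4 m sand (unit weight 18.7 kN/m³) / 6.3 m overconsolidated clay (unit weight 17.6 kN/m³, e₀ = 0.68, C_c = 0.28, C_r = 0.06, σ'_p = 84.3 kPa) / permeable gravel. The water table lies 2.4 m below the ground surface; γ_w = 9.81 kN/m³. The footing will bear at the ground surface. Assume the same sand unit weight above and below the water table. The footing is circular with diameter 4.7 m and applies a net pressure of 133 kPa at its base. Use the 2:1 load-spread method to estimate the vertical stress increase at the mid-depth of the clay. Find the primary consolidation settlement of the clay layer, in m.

Mid-depth of clay below the ground surface: z = 2.4 + 6.3/2 = 5.55 m.
Total vertical stress at mid-clay: σ_v = 18.7×2.4 + 17.6×3.15 = 100.32 kPa.
Pore pressure: u = 9.81×(5.55 − 2.4) = 30.902 kPa.
Initial effective stress: σ'_0 = σ_v − u = 100.32 − 30.902 = 69.418 kPa.
Stress increase at mid-clay by the 2:1 spreading method:
Δσ ≈ qD²/(D+z)² = 133×4.7²/(4.7+5.55)² = 27.964 kPa
Final effective stress: σ'_f = 69.418 + 27.964 = 97.382 kPa.
σ'_f = 97.382 > σ'_p = 84.3 kPa, so the stress path crosses the preconsolidation pressure — recompression up to σ'_p, then virgin compression beyond:
S_c = H/(1+e₀)·[C_r·log₁₀(σ'_p/σ'_0) + C_c·log₁₀(σ'_f/σ'_p)]
    = 6.3/1.68 × [0.06×log₁₀(84.3/69.418) + 0.28×log₁₀(97.382/84.3)]
    = 3.75 × [0.0050613 + 0.017542] = 0.08476 m

S_c ≈ 0.0848 m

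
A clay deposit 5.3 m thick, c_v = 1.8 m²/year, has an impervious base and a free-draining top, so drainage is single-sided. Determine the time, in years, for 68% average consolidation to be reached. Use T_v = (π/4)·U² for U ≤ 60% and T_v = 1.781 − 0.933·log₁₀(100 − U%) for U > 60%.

t ≈ 5.88 years

Drainage path length: H_d = H = 5.3 m (single drainage).
U > 60%: T_v = 1.781 − 0.933·log₁₀(100 − 68) = 0.3767.
t = T_v·H_d²/c_v = 0.3767×5.3²/1.8 = 5.879 years.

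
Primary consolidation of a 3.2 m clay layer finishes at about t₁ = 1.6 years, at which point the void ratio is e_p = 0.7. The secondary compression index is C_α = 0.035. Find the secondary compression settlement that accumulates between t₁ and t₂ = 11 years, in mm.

Secondary compression: S_s = C_α·H/(1+e_p)·log₁₀(t₂/t₁)
S_s = 0.035×3.2/(1+0.7)×log₁₀(11/1.6)
    = 0.06588 × 0.8373 = 0.05516 m

S_s ≈ 55.2 mm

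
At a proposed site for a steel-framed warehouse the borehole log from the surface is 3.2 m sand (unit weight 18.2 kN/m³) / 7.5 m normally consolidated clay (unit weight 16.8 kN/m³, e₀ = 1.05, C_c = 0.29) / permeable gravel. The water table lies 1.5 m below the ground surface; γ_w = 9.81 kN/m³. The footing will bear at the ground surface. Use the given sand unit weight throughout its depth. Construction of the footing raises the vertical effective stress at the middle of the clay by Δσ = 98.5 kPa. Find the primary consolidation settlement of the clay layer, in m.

Mid-depth of clay below the ground surface: z = 3.2 + 7.5/2 = 6.95 m.
Total vertical stress at mid-clay: σ_v = 18.2×3.2 + 16.8×3.75 = 121.24 kPa.
Pore pressure: u = 9.81×(6.95 − 1.5) = 53.465 kPa.
Initial effective stress: σ'_0 = σ_v − u = 121.24 − 53.465 = 67.775 kPa.
Final effective stress: σ'_f = σ'_0 + Δσ = 67.775 + 98.5 = 166.28 kPa.
Normally consolidated clay, so the full stress increment lies on the virgin compression line:
S_c = C_c·H/(1+e₀)·log₁₀(σ'_f/σ'_0) = 0.29×7.5/(1+1.05)×log₁₀(166.28/67.775)
    = 1.061 × 0.38977 = 0.4135 m

S_c ≈ 0.414 m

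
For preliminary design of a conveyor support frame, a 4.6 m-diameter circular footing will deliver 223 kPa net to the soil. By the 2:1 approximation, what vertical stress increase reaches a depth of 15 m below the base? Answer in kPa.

By the 2:1 method the load spreads at 1 horizontal : 2 vertical, so at depth z the loaded area has grown by z in each plan dimension:
Δσ ≈ qD²/(D+z)² = 223×4.6²/(4.6+15)² = 12.283 kPa

Δσ_z ≈ 12.3 kPa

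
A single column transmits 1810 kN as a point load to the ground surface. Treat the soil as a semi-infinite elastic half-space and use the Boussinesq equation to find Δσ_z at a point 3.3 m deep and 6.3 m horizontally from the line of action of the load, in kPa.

Boussinesq vertical stress below a point load on an elastic half-space:
Δσ_z = 3P/(2πz²) · [1 + (r/z)²]^(−5/2)
r/z = 6.3/3.3 = 1.9091; [1+(r/z)²]^(−5/2) = 0.021509.
Δσ_z = 3×1810/(2π×3.3²) × 0.021509 = 79.358 × 0.021509 = 1.707 kPa

Δσ_z ≈ 1.71 kPa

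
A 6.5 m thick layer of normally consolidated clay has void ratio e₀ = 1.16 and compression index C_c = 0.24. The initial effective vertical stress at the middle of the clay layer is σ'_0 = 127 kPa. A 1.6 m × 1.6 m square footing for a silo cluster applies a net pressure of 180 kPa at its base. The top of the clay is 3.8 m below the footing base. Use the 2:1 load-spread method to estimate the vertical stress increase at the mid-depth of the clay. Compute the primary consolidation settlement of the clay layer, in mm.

S_c ≈ 14.9 mm

Mid-depth of clay below the footing base: z = 3.8 + 6.5/2 = 7.05 m.
Stress increase at mid-clay by the 2:1 spreading method:
Δσ = qBL/((B+z)(L+z)) = 180×1.6×1.6/((1.6+7.05)(1.6+7.05)) = 6.1586 kPa
Final effective stress: σ'_f = σ'_0 + Δσ = 127 + 6.1586 = 133.16 kPa.
Normally consolidated clay, so the full stress increment lies on the virgin compression line:
S_c = C_c·H/(1+e₀)·log₁₀(σ'_f/σ'_0) = 0.24×6.5/(1+1.16)×log₁₀(133.16/127)
    = 0.72222 × 0.02057 = 0.01486 m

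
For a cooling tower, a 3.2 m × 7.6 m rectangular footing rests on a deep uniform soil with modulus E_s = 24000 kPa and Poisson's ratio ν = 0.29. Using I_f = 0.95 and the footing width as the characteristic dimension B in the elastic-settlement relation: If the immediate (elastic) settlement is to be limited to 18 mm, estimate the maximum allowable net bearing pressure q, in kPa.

S_e = q·B·(1−ν²)/E_s · I_f  ⇒  q = S_e·E_s / (B·(1−ν²)·I_f).
q = 0.018 × 24000 / (3.2 × 0.9159 × 0.95) = 155.2 kPa

q ≈ 155 kPa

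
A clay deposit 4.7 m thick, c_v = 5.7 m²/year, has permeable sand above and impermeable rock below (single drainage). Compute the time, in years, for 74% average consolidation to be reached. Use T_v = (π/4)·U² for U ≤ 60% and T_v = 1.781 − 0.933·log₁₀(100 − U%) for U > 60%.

t ≈ 1.79 years

Drainage path length: H_d = H = 4.7 m (single drainage).
U > 60%: T_v = 1.781 − 0.933·log₁₀(100 − 74) = 0.46083.
t = T_v·H_d²/c_v = 0.46083×4.7²/5.7 = 1.786 years.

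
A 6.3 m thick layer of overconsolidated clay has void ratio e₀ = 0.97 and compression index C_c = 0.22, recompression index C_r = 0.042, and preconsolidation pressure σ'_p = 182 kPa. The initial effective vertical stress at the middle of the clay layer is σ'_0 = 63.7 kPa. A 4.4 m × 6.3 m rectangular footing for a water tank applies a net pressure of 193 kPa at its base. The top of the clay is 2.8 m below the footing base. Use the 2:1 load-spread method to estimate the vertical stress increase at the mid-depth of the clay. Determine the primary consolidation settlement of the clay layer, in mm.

S_c ≈ 29.7 mm

Mid-depth of clay below the footing base: z = 2.8 + 6.3/2 = 5.95 m.
Stress increase at mid-clay by the 2:1 spreading method:
Δσ = qBL/((B+z)(L+z)) = 193×4.4×6.3/((4.4+5.95)(6.3+5.95)) = 42.196 kPa
Final effective stress: σ'_f = 63.7 + 42.196 = 105.9 kPa.
σ'_f = 105.9 ≤ σ'_p = 182 kPa, so the clay remains overconsolidated and only the recompression index applies:
S_c = C_r·H/(1+e₀)·log₁₀(σ'_f/σ'_0) = 0.042×6.3/1.97×log₁₀(105.9/63.7)
    = 0.13432 × 0.22076 = 0.02965 m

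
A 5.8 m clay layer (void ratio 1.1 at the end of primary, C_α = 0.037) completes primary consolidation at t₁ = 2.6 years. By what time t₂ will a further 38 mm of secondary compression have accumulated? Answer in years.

S_s = C_α·H/(1+e_p)·log₁₀(t₂/t₁) ⇒ log₁₀(t₂/t₁) = S_s·(1+e_p)/(C_α·H).
log₁₀(t₂/t₁) = 0.038 × (1+1.1) / (0.037×5.8) = 0.3719
t₂ = t₁ × 10^0.3719 = 2.6 × 2.354 = 6.121 years

t₂ ≈ 6.12 years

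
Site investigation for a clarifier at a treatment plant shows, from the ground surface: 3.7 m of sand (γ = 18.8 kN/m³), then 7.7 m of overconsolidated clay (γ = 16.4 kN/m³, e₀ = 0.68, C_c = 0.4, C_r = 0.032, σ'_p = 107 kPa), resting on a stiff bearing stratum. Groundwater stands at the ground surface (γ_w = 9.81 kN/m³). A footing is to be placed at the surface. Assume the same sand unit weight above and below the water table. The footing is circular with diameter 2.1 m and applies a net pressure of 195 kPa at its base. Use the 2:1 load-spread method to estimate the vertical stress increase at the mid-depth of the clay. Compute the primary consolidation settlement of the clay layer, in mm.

S_c ≈ 9.32 mm

Mid-depth of clay below the ground surface: z = 3.7 + 7.7/2 = 7.55 m.
Total vertical stress at mid-clay: σ_v = 18.8×3.7 + 16.4×3.85 = 132.7 kPa.
Pore pressure: u = 9.81×(7.55 − 0) = 74.066 kPa.
Initial effective stress: σ'_0 = σ_v − u = 132.7 − 74.066 = 58.634 kPa.
Stress increase at mid-clay by the 2:1 spreading method:
Δσ ≈ qD²/(D+z)² = 195×2.1²/(2.1+7.55)² = 9.2346 kPa
Final effective stress: σ'_f = 58.634 + 9.2346 = 67.869 kPa.
σ'_f = 67.869 ≤ σ'_p = 107 kPa, so the clay remains overconsolidated and only the recompression index applies:
S_c = C_r·H/(1+e₀)·log₁₀(σ'_f/σ'_0) = 0.032×7.7/1.68×log₁₀(67.869/58.634)
    = 0.14667 × 0.063522 = 0.009316 m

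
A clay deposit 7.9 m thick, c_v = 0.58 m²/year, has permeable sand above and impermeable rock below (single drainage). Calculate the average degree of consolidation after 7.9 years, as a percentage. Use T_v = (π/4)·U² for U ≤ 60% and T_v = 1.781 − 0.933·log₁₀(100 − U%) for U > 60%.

U ≈ 30.6 %

Drainage path length: H_d = H = 7.9 m (single drainage).
T_v = c_v·t/H_d² = 0.58×7.9/7.9² = 0.073418.
T_v = 0.073418 corresponds to the U ≤ 60% branch:
U = √(4T_v/π) = 0.3057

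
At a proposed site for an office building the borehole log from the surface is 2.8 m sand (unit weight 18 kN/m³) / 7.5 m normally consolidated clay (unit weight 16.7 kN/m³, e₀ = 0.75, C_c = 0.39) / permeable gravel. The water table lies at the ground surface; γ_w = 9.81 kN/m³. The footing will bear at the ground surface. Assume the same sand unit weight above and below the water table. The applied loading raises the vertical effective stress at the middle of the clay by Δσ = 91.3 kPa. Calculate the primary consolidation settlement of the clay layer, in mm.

Mid-depth of clay below the ground surface: z = 2.8 + 7.5/2 = 6.55 m.
Total vertical stress at mid-clay: σ_v = 18×2.8 + 16.7×3.75 = 113.03 kPa.
Pore pressure: u = 9.81×(6.55 − 0) = 64.255 kPa.
Initial effective stress: σ'_0 = σ_v − u = 113.03 − 64.255 = 48.775 kPa.
Final effective stress: σ'_f = σ'_0 + Δσ = 48.775 + 91.3 = 140.07 kPa.
Normally consolidated clay, so the full stress increment lies on the virgin compression line:
S_c = C_c·H/(1+e₀)·log₁₀(σ'_f/σ'_0) = 0.39×7.5/(1+0.75)×log₁₀(140.07/48.775)
    = 1.6714 × 0.45815 = 0.7658 m

S_c ≈ 766 mm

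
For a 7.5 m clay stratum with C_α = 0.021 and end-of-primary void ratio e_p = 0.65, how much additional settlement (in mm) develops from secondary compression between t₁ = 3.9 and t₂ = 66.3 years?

S_s ≈ 117 mm

Secondary compression: S_s = C_α·H/(1+e_p)·log₁₀(t₂/t₁)
S_s = 0.021×7.5/(1+0.65)×log₁₀(66.3/3.9)
    = 0.09545 × 1.23 = 0.1175 m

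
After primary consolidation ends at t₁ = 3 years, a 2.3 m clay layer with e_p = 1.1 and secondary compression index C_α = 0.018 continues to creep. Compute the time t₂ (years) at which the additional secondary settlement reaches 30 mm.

t₂ ≈ 99.7 years

S_s = C_α·H/(1+e_p)·log₁₀(t₂/t₁) ⇒ log₁₀(t₂/t₁) = S_s·(1+e_p)/(C_α·H).
log₁₀(t₂/t₁) = 0.03 × (1+1.1) / (0.018×2.3) = 1.522
t₂ = t₁ × 10^1.522 = 3 × 33.25 = 99.74 years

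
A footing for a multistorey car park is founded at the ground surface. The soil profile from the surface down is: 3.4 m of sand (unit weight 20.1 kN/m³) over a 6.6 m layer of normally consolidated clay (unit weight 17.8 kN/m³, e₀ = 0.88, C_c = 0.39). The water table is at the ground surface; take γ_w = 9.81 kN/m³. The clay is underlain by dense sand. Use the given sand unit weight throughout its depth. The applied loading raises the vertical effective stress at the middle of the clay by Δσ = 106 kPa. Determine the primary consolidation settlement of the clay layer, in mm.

Mid-depth of clay below the ground surface: z = 3.4 + 6.6/2 = 6.7 m.
Total vertical stress at mid-clay: σ_v = 20.1×3.4 + 17.8×3.3 = 127.08 kPa.
Pore pressure: u = 9.81×(6.7 − 0) = 65.727 kPa.
Initial effective stress: σ'_0 = σ_v − u = 127.08 − 65.727 = 61.353 kPa.
Final effective stress: σ'_f = σ'_0 + Δσ = 61.353 + 106 = 167.35 kPa.
Normally consolidated clay, so the full stress increment lies on the virgin compression line:
S_c = C_c·H/(1+e₀)·log₁₀(σ'_f/σ'_0) = 0.39×6.6/(1+0.88)×log₁₀(167.35/61.353)
    = 1.3691 × 0.43579 = 0.5966 m

S_c ≈ 597 mm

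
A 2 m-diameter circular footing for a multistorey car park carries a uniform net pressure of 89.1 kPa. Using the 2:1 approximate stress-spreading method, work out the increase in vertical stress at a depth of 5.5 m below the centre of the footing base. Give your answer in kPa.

By the 2:1 method the load spreads at 1 horizontal : 2 vertical, so at depth z the loaded area has grown by z in each plan dimension:
Δσ ≈ qD²/(D+z)² = 89.1×2²/(2+5.5)² = 6.336 kPa

Δσ_z ≈ 6.34 kPa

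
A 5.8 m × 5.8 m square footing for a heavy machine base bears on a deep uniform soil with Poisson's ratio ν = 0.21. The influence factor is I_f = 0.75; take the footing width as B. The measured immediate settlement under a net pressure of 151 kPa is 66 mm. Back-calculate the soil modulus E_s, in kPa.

S_e = q·B·(1−ν²)/E_s · I_f  ⇒  E_s = q·B·(1−ν²)·I_f / S_e.
E_s = 151 × 5.8 × 0.9559 × 0.75 / 0.066 = 9513 kPa

E_s ≈ 9510 kPa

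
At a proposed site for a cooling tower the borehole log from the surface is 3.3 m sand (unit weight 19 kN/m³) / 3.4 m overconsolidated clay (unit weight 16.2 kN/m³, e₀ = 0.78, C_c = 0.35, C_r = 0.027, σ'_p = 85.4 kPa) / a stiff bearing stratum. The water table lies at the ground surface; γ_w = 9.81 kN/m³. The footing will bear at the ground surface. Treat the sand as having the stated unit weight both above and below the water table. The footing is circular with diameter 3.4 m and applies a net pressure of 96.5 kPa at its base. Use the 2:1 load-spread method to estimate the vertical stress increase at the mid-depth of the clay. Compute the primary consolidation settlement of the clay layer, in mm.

S_c ≈ 7.28 mm

Mid-depth of clay below the ground surface: z = 3.3 + 3.4/2 = 5 m.
Total vertical stress at mid-clay: σ_v = 19×3.3 + 16.2×1.7 = 90.24 kPa.
Pore pressure: u = 9.81×(5 − 0) = 49.05 kPa.
Initial effective stress: σ'_0 = σ_v − u = 90.24 − 49.05 = 41.19 kPa.
Stress increase at mid-clay by the 2:1 spreading method:
Δσ ≈ qD²/(D+z)² = 96.5×3.4²/(3.4+5)² = 15.81 kPa
Final effective stress: σ'_f = 41.19 + 15.81 = 57 kPa.
σ'_f = 57 ≤ σ'_p = 85.4 kPa, so the clay remains overconsolidated and only the recompression index applies:
S_c = C_r·H/(1+e₀)·log₁₀(σ'_f/σ'_0) = 0.027×3.4/1.78×log₁₀(57/41.19)
    = 0.051573 × 0.14108 = 0.007276 m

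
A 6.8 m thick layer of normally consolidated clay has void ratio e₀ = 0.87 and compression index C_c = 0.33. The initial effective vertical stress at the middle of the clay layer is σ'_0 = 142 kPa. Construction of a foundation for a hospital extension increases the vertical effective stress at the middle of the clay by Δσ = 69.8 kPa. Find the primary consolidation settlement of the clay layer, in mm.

Final effective stress: σ'_f = σ'_0 + Δσ = 142 + 69.8 = 211.8 kPa.
Normally consolidated clay, so the full stress increment lies on the virgin compression line:
S_c = C_c·H/(1+e₀)·log₁₀(σ'_f/σ'_0) = 0.33×6.8/(1+0.87)×log₁₀(211.8/142)
    = 1.2 × 0.17364 = 0.2084 m

S_c ≈ 208 mm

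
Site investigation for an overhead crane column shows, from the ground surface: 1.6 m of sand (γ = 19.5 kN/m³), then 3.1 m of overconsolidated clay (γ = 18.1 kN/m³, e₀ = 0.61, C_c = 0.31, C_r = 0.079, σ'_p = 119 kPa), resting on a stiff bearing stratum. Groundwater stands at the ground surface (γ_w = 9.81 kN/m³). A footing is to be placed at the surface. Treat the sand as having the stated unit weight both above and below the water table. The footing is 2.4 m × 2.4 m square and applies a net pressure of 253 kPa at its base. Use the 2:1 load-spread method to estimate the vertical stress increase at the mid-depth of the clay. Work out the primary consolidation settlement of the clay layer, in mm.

S_c ≈ 64.8 mm

Mid-depth of clay below the ground surface: z = 1.6 + 3.1/2 = 3.15 m.
Total vertical stress at mid-clay: σ_v = 19.5×1.6 + 18.1×1.55 = 59.255 kPa.
Pore pressure: u = 9.81×(3.15 − 0) = 30.902 kPa.
Initial effective stress: σ'_0 = σ_v − u = 59.255 − 30.902 = 28.353 kPa.
Stress increase at mid-clay by the 2:1 spreading method:
Δσ = qBL/((B+z)(L+z)) = 253×2.4×2.4/((2.4+3.15)(2.4+3.15)) = 47.31 kPa
Final effective stress: σ'_f = 28.353 + 47.31 = 75.663 kPa.
σ'_f = 75.663 ≤ σ'_p = 119 kPa, so the clay remains overconsolidated and only the recompression index applies:
S_c = C_r·H/(1+e₀)·log₁₀(σ'_f/σ'_0) = 0.079×3.1/1.61×log₁₀(75.663/28.353)
    = 0.15211 × 0.42628 = 0.06484 m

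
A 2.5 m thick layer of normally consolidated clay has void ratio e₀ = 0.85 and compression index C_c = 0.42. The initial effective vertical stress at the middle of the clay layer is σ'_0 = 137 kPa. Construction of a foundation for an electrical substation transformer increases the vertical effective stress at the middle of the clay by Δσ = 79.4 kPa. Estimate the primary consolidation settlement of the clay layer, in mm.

S_c ≈ 113 mm

Final effective stress: σ'_f = σ'_0 + Δσ = 137 + 79.4 = 216.4 kPa.
Normally consolidated clay, so the full stress increment lies on the virgin compression line:
S_c = C_c·H/(1+e₀)·log₁₀(σ'_f/σ'_0) = 0.42×2.5/(1+0.85)×log₁₀(216.4/137)
    = 0.56757 × 0.19854 = 0.1127 m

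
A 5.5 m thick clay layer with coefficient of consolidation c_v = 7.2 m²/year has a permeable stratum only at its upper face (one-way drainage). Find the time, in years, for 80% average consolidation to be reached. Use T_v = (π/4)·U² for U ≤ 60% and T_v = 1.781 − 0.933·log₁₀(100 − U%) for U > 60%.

t ≈ 2.38 years

Drainage path length: H_d = H = 5.5 m (single drainage).
U > 60%: T_v = 1.781 − 0.933·log₁₀(100 − 80) = 0.56714.
t = T_v·H_d²/c_v = 0.56714×5.5²/7.2 = 2.383 years.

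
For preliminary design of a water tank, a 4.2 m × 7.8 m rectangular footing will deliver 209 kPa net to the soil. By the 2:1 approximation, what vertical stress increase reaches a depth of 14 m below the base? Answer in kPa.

Δσ_z ≈ 17.3 kPa

By the 2:1 method the load spreads at 1 horizontal : 2 vertical, so at depth z the loaded area has grown by z in each plan dimension:
Δσ = qBL/((B+z)(L+z)) = 209×4.2×7.8/((4.2+14)(7.8+14)) = 17.257 kPa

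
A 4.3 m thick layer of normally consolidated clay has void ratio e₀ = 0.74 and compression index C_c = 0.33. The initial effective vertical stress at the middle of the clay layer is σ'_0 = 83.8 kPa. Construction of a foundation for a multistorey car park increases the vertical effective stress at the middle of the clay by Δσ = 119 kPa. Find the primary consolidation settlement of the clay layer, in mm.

S_c ≈ 313 mm

Final effective stress: σ'_f = σ'_0 + Δσ = 83.8 + 119 = 202.8 kPa.
Normally consolidated clay, so the full stress increment lies on the virgin compression line:
S_c = C_c·H/(1+e₀)·log₁₀(σ'_f/σ'_0) = 0.33×4.3/(1+0.74)×log₁₀(202.8/83.8)
    = 0.81552 × 0.38382 = 0.313 m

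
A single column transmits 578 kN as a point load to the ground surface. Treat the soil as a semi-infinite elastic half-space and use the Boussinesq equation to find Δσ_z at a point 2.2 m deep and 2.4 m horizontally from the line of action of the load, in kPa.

Boussinesq vertical stress below a point load on an elastic half-space:
Δσ_z = 3P/(2πz²) · [1 + (r/z)²]^(−5/2)
r/z = 2.4/2.2 = 1.0909; [1+(r/z)²]^(−5/2) = 0.14088.
Δσ_z = 3×578/(2π×2.2²) × 0.14088 = 57.02 × 0.14088 = 8.033 kPa

Δσ_z ≈ 8.03 kPa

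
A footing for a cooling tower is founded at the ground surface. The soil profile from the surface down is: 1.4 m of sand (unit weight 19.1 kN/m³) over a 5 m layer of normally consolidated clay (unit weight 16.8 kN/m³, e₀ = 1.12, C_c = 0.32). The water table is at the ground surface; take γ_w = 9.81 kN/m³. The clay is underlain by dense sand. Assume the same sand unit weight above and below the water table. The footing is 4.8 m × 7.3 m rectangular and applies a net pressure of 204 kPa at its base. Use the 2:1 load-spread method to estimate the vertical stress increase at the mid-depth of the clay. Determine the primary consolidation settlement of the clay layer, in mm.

S_c ≈ 402 mm

Mid-depth of clay below the ground surface: z = 1.4 + 5/2 = 3.9 m.
Total vertical stress at mid-clay: σ_v = 19.1×1.4 + 16.8×2.5 = 68.74 kPa.
Pore pressure: u = 9.81×(3.9 − 0) = 38.259 kPa.
Initial effective stress: σ'_0 = σ_v − u = 68.74 − 38.259 = 30.481 kPa.
Stress increase at mid-clay by the 2:1 spreading method:
Δσ = qBL/((B+z)(L+z)) = 204×4.8×7.3/((4.8+3.9)(7.3+3.9)) = 73.36 kPa
Final effective stress: σ'_f = σ'_0 + Δσ = 30.481 + 73.36 = 103.84 kPa.
Normally consolidated clay, so the full stress increment lies on the virgin compression line:
S_c = C_c·H/(1+e₀)·log₁₀(σ'_f/σ'_0) = 0.32×5/(1+1.12)×log₁₀(103.84/30.481)
    = 0.75472 × 0.53234 = 0.4018 m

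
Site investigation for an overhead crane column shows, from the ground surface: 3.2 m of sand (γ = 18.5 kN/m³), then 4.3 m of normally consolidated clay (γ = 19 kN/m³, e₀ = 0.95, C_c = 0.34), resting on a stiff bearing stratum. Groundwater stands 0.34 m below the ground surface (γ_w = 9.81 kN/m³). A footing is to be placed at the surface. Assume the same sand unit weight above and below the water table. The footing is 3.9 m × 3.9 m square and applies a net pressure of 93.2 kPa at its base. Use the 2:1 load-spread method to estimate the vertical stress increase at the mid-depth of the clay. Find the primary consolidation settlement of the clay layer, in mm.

S_c ≈ 91.8 mm

Mid-depth of clay below the ground surface: z = 3.2 + 4.3/2 = 5.35 m.
Total vertical stress at mid-clay: σ_v = 18.5×3.2 + 19×2.15 = 100.05 kPa.
Pore pressure: u = 9.81×(5.35 − 0.34) = 49.148 kPa.
Initial effective stress: σ'_0 = σ_v − u = 100.05 − 49.148 = 50.902 kPa.
Stress increase at mid-clay by the 2:1 spreading method:
Δσ = qBL/((B+z)(L+z)) = 93.2×3.9×3.9/((3.9+5.35)(3.9+5.35)) = 16.568 kPa
Final effective stress: σ'_f = σ'_0 + Δσ = 50.902 + 16.568 = 67.47 kPa.
Normally consolidated clay, so the full stress increment lies on the virgin compression line:
S_c = C_c·H/(1+e₀)·log₁₀(σ'_f/σ'_0) = 0.34×4.3/(1+0.95)×log₁₀(67.47/50.902)
    = 0.74974 × 0.12238 = 0.09175 m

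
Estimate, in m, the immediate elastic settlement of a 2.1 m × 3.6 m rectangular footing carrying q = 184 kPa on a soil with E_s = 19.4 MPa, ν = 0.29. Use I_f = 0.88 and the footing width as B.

Immediate (elastic) settlement: S_e = q·B·(1−ν²)/E_s · I_f.
E_s = 19.4 MPa = 19400 kPa.
S_e = 184 × 2.1 × (1 − 0.29²) / 19400 × 0.88
    = 184 × 2.1 × 0.9159 / 19400 × 0.88
    = 0.01605 m

S_e ≈ 0.0161 m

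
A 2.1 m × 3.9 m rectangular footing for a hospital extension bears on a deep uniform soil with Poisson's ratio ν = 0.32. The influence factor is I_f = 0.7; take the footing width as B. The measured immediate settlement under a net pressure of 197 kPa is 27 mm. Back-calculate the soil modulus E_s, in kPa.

S_e = q·B·(1−ν²)/E_s · I_f  ⇒  E_s = q·B·(1−ν²)·I_f / S_e.
E_s = 197 × 2.1 × 0.8976 × 0.7 / 0.027 = 9627 kPa

E_s ≈ 9630 kPa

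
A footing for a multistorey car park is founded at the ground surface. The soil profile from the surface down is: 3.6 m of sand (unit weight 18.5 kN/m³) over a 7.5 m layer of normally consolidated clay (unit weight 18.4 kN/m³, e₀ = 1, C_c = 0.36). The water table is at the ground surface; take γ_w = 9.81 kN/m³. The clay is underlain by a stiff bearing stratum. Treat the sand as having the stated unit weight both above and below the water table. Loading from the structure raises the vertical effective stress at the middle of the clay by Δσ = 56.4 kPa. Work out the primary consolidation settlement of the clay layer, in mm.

S_c ≈ 373 mm

Mid-depth of clay below the ground surface: z = 3.6 + 7.5/2 = 7.35 m.
Total vertical stress at mid-clay: σ_v = 18.5×3.6 + 18.4×3.75 = 135.6 kPa.
Pore pressure: u = 9.81×(7.35 − 0) = 72.103 kPa.
Initial effective stress: σ'_0 = σ_v − u = 135.6 − 72.103 = 63.497 kPa.
Final effective stress: σ'_f = σ'_0 + Δσ = 63.497 + 56.4 = 119.9 kPa.
Normally consolidated clay, so the full stress increment lies on the virgin compression line:
S_c = C_c·H/(1+e₀)·log₁₀(σ'_f/σ'_0) = 0.36×7.5/(1+1)×log₁₀(119.9/63.497)
    = 1.35 × 0.27607 = 0.3727 m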